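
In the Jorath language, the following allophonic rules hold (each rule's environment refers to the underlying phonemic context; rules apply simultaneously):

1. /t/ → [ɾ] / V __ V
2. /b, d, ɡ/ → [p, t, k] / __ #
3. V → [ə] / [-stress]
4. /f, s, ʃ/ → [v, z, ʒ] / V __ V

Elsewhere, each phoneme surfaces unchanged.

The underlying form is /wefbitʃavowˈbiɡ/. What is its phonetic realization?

[wəfbətʃəvəwˈbik]

/w/ (word-initial) is unaffected → [w].
/e/ (between /w/ and /f/): in an unstressed syllable, so rule 3 applies → [ə].
/f/ — between /e/ and /b/; rule 4 does not apply here → [f].
/b/ — between /f/ and /i/; rule 2 does not apply here → [b].
/i/ (between /b/ and /t/): in an unstressed syllable, so rule 3 applies → [ə].
/t/ (between /i/ and /ʃ/) fails the environment for rule 1, so it stays [t].
/ʃ/ (between /t/ and /a/) is in the target of rule 4 but the environment (between two vowels) is not met → [ʃ].
/a/ meets the environment for rule 3 (in an unstressed syllable) → [ə].
/v/ (between /a/ and /o/): no rule targets it → [v].
/o/ (between /v/ and /w/) occurs in an unstressed syllable → [ə] by rule 3.
/w/ stays [w].
/b/ (between /w/ and /i/) fails the environment for rule 2, so it stays [b].
/i/ — between /b/ and /ɡ/; rule 3 does not apply here → [i].
/ɡ/ (word-final) occurs word-finally → [k] by rule 2.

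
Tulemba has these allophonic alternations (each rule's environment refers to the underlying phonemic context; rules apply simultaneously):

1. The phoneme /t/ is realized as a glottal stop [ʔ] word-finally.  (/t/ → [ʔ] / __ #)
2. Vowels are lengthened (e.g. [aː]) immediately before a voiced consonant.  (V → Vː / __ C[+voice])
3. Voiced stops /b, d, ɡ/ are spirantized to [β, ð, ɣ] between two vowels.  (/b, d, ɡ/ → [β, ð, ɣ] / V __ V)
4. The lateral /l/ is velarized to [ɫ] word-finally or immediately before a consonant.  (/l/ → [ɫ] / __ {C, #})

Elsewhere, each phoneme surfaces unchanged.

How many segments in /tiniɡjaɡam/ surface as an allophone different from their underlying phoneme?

Segments that undergo a rule: /i/ → [iː] (rule 2); /i/ → [iː] (rule 2); /a/ → [aː] (rule 2); /ɡ/ → [ɣ] (rule 3); /a/ → [aː] (rule 2).
All other segments surface unchanged.

5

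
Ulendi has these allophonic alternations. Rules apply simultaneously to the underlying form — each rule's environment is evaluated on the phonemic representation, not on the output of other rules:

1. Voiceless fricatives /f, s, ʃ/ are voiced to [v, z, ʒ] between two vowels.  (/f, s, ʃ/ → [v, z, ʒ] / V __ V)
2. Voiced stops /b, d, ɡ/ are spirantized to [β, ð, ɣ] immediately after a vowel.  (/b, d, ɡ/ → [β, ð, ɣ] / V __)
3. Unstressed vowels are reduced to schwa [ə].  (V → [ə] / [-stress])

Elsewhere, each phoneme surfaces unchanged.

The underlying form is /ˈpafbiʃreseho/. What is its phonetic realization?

[ˈpafbəʃrəzəhə]

/a/ (between /p/ and /f/) is in the target of rule 3 but the environment (in an unstressed syllable) is not met → [a].
/f/ (between /a/ and /b/) is in the target of rule 1 but the environment (between two vowels) is not met → [f].
/b/ — between /f/ and /i/; rule 2 does not apply here → [b].
/i/ (between /b/ and /ʃ/) occurs in an unstressed syllable → [ə] by rule 3.
/ʃ/ — between /i/ and /r/; rule 1 does not apply here → [ʃ].
/e/ — between /r/ and /s/, in an unstressed syllable — surfaces as [ə] (rule 3).
/s/ (between /e/ and /e/) occurs between two vowels → [z] by rule 1.
/e/ (between /s/ and /h/) occurs in an unstressed syllable → [ə] by rule 3.
/o/ (word-final): in an unstressed syllable, so rule 3 applies → [ə].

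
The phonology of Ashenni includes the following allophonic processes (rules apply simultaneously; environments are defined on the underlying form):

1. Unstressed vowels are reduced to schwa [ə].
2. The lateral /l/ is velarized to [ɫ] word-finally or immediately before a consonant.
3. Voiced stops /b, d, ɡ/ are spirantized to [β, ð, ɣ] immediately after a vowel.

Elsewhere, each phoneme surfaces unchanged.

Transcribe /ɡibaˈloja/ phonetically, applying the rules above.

/ɡ/ — word-initial; rule 3 does not apply here → [ɡ].
/i/ (between /ɡ/ and /b/): in an unstressed syllable, so rule 1 applies → [ə].
/b/ (between /i/ and /a/) occurs immediately after a vowel → [β] by rule 3.
/a/ meets the environment for rule 1 (in an unstressed syllable) → [ə].
/l/ (between /a/ and /o/) is in the target of rule 2 but the environment (word-finally or immediately before a consonant) is not met → [l].
/o/ (between /l/ and /j/) is in the target of rule 1 but the environment (in an unstressed syllable) is not met → [o].
/j/ (between /o/ and /a/): no rule targets it → [j].
/a/ — word-final, in an unstressed syllable — surfaces as [ə] (rule 1).

[ɡəβəˈlojə]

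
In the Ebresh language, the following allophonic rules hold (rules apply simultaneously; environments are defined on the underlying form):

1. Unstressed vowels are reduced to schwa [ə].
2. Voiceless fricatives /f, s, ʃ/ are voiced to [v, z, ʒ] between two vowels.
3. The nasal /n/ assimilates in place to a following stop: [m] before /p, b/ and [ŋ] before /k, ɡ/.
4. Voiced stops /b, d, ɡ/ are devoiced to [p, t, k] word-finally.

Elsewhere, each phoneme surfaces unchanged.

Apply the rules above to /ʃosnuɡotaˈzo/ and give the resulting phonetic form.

[ʃəsnəɡətəˈzo]

/ʃ/ (word-initial) fails the environment for rule 2, so it stays [ʃ].
/o/ meets the environment for rule 1 (in an unstressed syllable) → [ə].
/s/ (between /o/ and /n/) fails the environment for rule 2, so it stays [s].
/n/ — between /s/ and /u/; rule 3 does not apply here → [n].
Rule 1 applies to /u/ (between /n/ and /ɡ/: in an unstressed syllable) → [ə].
/ɡ/ (between /u/ and /o/) is in the target of rule 4 but the environment (word-finally) is not met → [ɡ].
/o/ — between /ɡ/ and /t/, in an unstressed syllable — surfaces as [ə] (rule 1).
/t/ (between /o/ and /a/): no rule targets it → [t].
/a/ (between /t/ and /z/): in an unstressed syllable, so rule 1 applies → [ə].
/z/ (between /a/ and /o/): no rule targets it → [z].
/o/ — word-final; rule 1 does not apply here → [o].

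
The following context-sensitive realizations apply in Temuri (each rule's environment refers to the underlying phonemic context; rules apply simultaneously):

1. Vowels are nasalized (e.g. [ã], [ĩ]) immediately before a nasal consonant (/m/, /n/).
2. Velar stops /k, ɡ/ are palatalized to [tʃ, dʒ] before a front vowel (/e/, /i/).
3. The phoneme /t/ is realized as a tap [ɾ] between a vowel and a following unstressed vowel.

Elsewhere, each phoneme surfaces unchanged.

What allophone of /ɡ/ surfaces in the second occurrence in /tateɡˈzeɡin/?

/ɡ/ — between /e/ and /i/, before a front vowel — surfaces as [dʒ] (rule 2).

[dʒ]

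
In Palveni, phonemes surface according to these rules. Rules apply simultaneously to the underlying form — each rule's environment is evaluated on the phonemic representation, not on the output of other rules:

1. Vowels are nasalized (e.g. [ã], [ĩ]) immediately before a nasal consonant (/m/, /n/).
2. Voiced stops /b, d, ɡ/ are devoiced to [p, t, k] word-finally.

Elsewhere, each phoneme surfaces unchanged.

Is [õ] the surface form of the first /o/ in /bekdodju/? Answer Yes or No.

/o/ (between /d/ and /d/): rule 1 targets it, but not before a nasal consonant → unchanged [o].
The actual realization is [o], not [õ].

No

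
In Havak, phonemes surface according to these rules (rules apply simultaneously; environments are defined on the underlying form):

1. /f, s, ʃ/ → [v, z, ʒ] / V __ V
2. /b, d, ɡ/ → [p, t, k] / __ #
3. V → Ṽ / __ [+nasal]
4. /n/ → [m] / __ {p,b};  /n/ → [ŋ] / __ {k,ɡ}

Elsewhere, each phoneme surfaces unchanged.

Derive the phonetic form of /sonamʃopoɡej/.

[sõnãmʃopoɡej]

/s/ — word-initial; rule 1 does not apply here → [s].
/o/ (between /s/ and /n/): before a nasal consonant, so rule 3 applies → [õ].
/n/ (between /o/ and /a/) is in the target of rule 4 but the environment (before a labial or velar stop) is not met → [n].
/a/ (between /n/ and /m/): before a nasal consonant, so rule 3 applies → [ã].
/m/ stays [m].
/ʃ/ (between /m/ and /o/): rule 1 targets it, but not between two vowels → unchanged [ʃ].
/o/ (between /ʃ/ and /p/): rule 3 targets it, but not before a nasal consonant → unchanged [o].
/p/ (between /o/ and /o/) is unaffected → [p].
/o/ (between /p/ and /ɡ/) fails the environment for rule 3, so it stays [o].
/ɡ/ — between /o/ and /e/; rule 2 does not apply here → [ɡ].
/e/ (between /ɡ/ and /j/): rule 3 targets it, but not before a nasal consonant → unchanged [e].
/j/ — not in any rule's target class → [j].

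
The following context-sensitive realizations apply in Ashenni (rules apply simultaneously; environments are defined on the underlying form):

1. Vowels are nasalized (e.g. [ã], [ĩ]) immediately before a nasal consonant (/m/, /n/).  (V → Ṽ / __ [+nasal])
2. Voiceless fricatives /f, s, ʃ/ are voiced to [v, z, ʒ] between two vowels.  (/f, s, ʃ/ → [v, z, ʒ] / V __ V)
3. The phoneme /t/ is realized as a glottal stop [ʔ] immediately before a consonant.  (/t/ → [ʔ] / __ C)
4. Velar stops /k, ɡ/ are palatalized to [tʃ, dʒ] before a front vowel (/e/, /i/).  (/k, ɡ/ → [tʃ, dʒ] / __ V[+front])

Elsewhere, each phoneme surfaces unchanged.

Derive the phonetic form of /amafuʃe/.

[ãmavuʒe]

/a/ (word-initial) occurs before a nasal consonant → [ã] by rule 1.
/a/ (between /m/ and /f/) fails the environment for rule 1, so it stays [a].
/f/ (between /a/ and /u/): between two vowels, so rule 2 applies → [v].
/u/ (between /f/ and /ʃ/) is in the target of rule 1 but the environment (before a nasal consonant) is not met → [u].
Rule 2 applies to /ʃ/ (between /u/ and /e/: between two vowels) → [ʒ].
/e/ — word-final; rule 1 does not apply here → [e].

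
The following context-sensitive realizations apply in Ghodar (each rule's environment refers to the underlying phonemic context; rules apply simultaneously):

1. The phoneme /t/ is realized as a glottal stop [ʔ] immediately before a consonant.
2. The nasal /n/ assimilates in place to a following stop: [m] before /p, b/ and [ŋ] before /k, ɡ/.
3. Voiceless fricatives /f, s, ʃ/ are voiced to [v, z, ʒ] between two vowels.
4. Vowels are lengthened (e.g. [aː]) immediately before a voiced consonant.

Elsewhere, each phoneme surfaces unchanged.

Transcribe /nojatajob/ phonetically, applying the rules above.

[noːjataːjoːb]

/n/ (word-initial): rule 2 targets it, but not before a labial or velar stop → unchanged [n].
/o/ meets the environment for rule 4 (before a voiced consonant) → [oː].
/j/ stays [j].
/a/ (between /j/ and /t/) is in the target of rule 4 but the environment (before a voiced consonant) is not met → [a].
/t/ (between /a/ and /a/): rule 1 targets it, but not immediately before a consonant → unchanged [t].
/a/ (between /t/ and /j/): before a voiced consonant, so rule 4 applies → [aː].
/j/ (between /a/ and /o/): no rule targets it → [j].
/o/ (between /j/ and /b/) occurs before a voiced consonant → [oː] by rule 4.
/b/ stays [b].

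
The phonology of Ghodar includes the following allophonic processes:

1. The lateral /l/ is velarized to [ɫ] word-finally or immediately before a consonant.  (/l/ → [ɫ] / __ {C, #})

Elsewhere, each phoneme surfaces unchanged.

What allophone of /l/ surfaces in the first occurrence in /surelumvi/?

[l]

/l/ (between /e/ and /u/): rule 1 targets it, but not word-finally or immediately before a consonant → unchanged [l].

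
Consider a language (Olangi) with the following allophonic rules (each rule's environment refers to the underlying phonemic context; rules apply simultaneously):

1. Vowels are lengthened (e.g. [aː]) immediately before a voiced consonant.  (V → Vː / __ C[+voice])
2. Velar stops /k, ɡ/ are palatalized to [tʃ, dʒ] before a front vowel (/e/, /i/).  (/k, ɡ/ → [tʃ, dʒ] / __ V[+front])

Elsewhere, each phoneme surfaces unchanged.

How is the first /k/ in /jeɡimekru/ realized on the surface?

/k/ (between /e/ and /r/) is in the target of rule 2 but the environment (before a front vowel) is not met → [k].

[k]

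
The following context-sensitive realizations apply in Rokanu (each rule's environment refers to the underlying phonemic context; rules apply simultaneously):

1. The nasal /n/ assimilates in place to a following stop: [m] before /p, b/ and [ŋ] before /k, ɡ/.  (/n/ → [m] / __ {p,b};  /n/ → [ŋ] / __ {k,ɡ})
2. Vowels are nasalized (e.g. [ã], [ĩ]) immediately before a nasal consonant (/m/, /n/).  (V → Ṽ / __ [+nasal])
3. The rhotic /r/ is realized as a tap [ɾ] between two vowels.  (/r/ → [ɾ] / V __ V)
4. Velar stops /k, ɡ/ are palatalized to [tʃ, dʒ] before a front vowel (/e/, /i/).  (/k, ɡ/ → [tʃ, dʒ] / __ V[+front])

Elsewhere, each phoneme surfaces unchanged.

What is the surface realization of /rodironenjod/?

/r/ — word-initial; rule 3 does not apply here → [r].
/o/ (between /r/ and /d/) fails the environment for rule 2, so it stays [o].
/d/ (between /o/ and /i/) is unaffected → [d].
/i/ (between /d/ and /r/) is in the target of rule 2 but the environment (before a nasal consonant) is not met → [i].
/r/ (between /i/ and /o/) occurs between two vowels → [ɾ] by rule 3.
/o/ — between /r/ and /n/, before a nasal consonant — surfaces as [õ] (rule 2).
/n/ (between /o/ and /e/) is in the target of rule 1 but the environment (before a labial or velar stop) is not met → [n].
/e/ (between /n/ and /n/) occurs before a nasal consonant → [ẽ] by rule 2.
/n/ (between /e/ and /j/) is in the target of rule 1 but the environment (before a labial or velar stop) is not met → [n].
/j/ (between /n/ and /o/) is unaffected → [j].
/o/ — between /j/ and /d/; rule 2 does not apply here → [o].
/d/ (word-final) is unaffected → [d].

[rodiɾõnẽnjod]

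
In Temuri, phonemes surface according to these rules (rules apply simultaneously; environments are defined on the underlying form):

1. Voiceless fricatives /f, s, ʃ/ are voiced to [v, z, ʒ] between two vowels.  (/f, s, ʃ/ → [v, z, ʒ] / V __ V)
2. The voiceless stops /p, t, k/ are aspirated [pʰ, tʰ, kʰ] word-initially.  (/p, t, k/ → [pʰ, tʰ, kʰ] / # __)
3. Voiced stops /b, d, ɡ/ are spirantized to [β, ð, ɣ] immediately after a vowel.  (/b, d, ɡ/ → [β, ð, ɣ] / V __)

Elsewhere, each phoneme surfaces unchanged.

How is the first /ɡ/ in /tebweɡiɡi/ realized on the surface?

Rule 3 applies to /ɡ/ (between /e/ and /i/: immediately after a vowel) → [ɣ].

[ɣ]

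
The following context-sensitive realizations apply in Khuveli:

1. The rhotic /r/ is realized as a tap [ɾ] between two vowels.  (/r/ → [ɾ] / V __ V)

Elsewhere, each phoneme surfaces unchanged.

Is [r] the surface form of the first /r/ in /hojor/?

/r/ (word-final) fails the environment for rule 1, so it stays [r].
The actual realization is [r], which matches [r].

Yes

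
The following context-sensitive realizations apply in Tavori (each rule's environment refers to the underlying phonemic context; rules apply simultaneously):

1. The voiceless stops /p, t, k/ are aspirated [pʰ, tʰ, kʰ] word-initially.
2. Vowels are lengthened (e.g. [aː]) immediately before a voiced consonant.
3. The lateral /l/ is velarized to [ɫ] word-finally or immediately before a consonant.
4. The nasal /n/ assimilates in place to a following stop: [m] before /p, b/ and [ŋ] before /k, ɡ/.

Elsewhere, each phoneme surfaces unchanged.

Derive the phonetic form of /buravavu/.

[buːraːvaːvu]

/u/ meets the environment for rule 2 (before a voiced consonant) → [uː].
Rule 2 applies to /a/ (between /r/ and /v/: before a voiced consonant) → [aː].
/a/ meets the environment for rule 2 (before a voiced consonant) → [aː].
/u/ (word-final): rule 2 targets it, but not before a voiced consonant → unchanged [u].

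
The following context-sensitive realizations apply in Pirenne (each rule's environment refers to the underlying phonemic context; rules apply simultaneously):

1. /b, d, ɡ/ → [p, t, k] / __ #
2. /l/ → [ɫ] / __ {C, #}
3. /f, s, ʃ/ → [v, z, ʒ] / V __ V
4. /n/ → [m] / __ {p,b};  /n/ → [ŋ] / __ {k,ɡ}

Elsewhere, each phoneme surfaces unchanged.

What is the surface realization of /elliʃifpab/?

[eɫliʒifpap]

/l/ (between /e/ and /l/) occurs word-finally or immediately before a consonant → [ɫ] by rule 2.
/l/ (between /l/ and /i/): rule 2 targets it, but not word-finally or immediately before a consonant → unchanged [l].
/ʃ/ (between /i/ and /i/): between two vowels, so rule 3 applies → [ʒ].
/f/ — between /i/ and /p/; rule 3 does not apply here → [f].
/b/ — word-final, word-finally — surfaces as [p] (rule 1).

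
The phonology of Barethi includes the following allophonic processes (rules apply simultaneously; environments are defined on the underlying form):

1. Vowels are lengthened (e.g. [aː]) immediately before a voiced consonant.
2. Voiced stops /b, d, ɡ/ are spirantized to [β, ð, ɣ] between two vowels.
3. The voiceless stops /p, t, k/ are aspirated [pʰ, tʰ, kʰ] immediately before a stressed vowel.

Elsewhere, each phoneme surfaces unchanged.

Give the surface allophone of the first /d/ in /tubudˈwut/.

[d]

/d/ — between /u/ and /w/; rule 2 does not apply here → [d].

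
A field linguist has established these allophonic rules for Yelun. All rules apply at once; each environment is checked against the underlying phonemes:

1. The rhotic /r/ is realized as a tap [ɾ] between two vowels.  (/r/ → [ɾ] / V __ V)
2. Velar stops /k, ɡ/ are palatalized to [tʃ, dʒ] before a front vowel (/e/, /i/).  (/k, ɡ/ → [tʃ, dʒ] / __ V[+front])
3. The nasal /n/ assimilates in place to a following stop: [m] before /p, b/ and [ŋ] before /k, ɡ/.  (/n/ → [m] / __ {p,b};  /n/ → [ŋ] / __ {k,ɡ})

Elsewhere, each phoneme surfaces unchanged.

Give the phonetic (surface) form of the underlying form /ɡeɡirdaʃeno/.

/ɡ/ (word-initial) occurs before a front vowel → [dʒ] by rule 2.
/e/ stays [e].
/ɡ/ (between /e/ and /i/): before a front vowel, so rule 2 applies → [dʒ].
/i/ — not in any rule's target class → [i].
/r/ (between /i/ and /d/) fails the environment for rule 1, so it stays [r].
/d/ (between /r/ and /a/): no rule targets it → [d].
/a/ stays [a].
/ʃ/ — not in any rule's target class → [ʃ].
/e/ (between /ʃ/ and /n/): no rule targets it → [e].
/n/ (between /e/ and /o/): rule 3 targets it, but not before a labial or velar stop → unchanged [n].
/o/ (word-final): no rule targets it → [o].

[dʒedʒirdaʃeno]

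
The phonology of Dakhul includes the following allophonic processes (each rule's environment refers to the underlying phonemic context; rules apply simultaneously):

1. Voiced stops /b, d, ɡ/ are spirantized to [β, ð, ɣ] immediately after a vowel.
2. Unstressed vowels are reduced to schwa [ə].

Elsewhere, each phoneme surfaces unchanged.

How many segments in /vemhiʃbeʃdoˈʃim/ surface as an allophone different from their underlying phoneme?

Segments that undergo a rule: /e/ → [ə] (rule 2); /i/ → [ə] (rule 2); /e/ → [ə] (rule 2); /o/ → [ə] (rule 2).
All other segments surface unchanged.

4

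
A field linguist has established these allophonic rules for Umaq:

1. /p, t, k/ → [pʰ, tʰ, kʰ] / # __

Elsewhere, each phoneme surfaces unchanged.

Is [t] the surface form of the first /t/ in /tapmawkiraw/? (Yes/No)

No

/t/ (word-initial): word-initially, so rule 1 applies → [tʰ].
The actual realization is [tʰ], not [t].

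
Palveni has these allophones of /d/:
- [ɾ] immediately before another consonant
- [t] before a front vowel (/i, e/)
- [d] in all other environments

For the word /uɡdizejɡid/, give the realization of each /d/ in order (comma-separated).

Occurrence 1 (position 3): before a front vowel (/i, e/) → [t].
Occurrence 2 (position 10): no conditioning environment matches → elsewhere allophone [d].

[t], [d]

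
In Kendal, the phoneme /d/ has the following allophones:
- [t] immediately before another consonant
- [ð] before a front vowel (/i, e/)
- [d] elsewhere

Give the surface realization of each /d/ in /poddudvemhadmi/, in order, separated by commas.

[t], [d], [t], [t]

Occurrence 1 (position 3): immediately before another consonant → [t].
Occurrence 2 (position 4): no conditioning environment matches → elsewhere allophone [d].
Occurrence 3 (position 6): immediately before another consonant → [t].
Occurrence 4 (position 12): immediately before another consonant → [t].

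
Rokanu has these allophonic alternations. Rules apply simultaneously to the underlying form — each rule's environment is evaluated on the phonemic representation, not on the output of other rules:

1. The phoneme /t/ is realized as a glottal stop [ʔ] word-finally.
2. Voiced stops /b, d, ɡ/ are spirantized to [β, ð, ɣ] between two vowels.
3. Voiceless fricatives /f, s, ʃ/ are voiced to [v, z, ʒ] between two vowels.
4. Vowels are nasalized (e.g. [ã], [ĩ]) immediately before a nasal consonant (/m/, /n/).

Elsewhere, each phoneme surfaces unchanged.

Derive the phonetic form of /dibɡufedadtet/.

[dibɡuveðadteʔ]

/d/ (word-initial) fails the environment for rule 2, so it stays [d].
/i/ (between /d/ and /b/) is in the target of rule 4 but the environment (before a nasal consonant) is not met → [i].
/b/ (between /i/ and /ɡ/): rule 2 targets it, but not between two vowels → unchanged [b].
/ɡ/ — between /b/ and /u/; rule 2 does not apply here → [ɡ].
/u/ (between /ɡ/ and /f/) fails the environment for rule 4, so it stays [u].
/f/ (between /u/ and /e/): between two vowels, so rule 3 applies → [v].
/e/ — between /f/ and /d/; rule 4 does not apply here → [e].
/d/ (between /e/ and /a/) occurs between two vowels → [ð] by rule 2.
/a/ (between /d/ and /d/): rule 4 targets it, but not before a nasal consonant → unchanged [a].
/d/ (between /a/ and /t/) fails the environment for rule 2, so it stays [d].
/t/ (between /d/ and /e/): rule 1 targets it, but not word-finally → unchanged [t].
/e/ (between /t/ and /t/) fails the environment for rule 4, so it stays [e].
/t/ meets the environment for rule 1 (word-finally) → [ʔ].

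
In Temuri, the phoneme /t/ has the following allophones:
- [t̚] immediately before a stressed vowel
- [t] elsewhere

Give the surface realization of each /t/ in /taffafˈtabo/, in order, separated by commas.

[t], [t̚]

Occurrence 1 (position 1): no conditioning environment matches → elsewhere allophone [t].
Occurrence 2 (position 7): immediately before a stressed vowel → [t̚].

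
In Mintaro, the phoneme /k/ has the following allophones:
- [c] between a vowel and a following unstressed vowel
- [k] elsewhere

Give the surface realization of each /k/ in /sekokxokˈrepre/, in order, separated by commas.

[c], [k], [k]

Occurrence 1 (position 3): between a vowel and a following unstressed vowel → [c].
Occurrence 2 (position 5): no conditioning environment matches → elsewhere allophone [k].
Occurrence 3 (position 8): no conditioning environment matches → elsewhere allophone [k].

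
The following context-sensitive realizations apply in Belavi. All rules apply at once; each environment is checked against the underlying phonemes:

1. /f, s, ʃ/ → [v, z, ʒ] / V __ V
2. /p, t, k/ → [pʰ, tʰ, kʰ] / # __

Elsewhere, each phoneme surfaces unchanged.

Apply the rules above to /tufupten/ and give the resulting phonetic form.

/t/ meets the environment for rule 2 (word-initially) → [tʰ].
/u/ — not in any rule's target class → [u].
/f/ (between /u/ and /u/) occurs between two vowels → [v] by rule 1.
/u/ — not in any rule's target class → [u].
/p/ — between /u/ and /t/; rule 2 does not apply here → [p].
/t/ (between /p/ and /e/) fails the environment for rule 2, so it stays [t].
/e/ (between /t/ and /n/) is unaffected → [e].
/n/ stays [n].

[tʰuvupten]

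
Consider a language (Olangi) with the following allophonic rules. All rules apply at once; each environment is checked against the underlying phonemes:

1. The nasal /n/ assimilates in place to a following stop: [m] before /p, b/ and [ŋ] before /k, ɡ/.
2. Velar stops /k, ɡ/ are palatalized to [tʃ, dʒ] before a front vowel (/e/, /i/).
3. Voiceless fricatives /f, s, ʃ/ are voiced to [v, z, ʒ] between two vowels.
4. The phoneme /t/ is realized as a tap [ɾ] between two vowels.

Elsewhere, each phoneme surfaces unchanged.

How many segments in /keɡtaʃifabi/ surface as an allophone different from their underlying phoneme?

3

Segments that undergo a rule: /k/ → [tʃ] (rule 2); /ʃ/ → [ʒ] (rule 3); /f/ → [v] (rule 3).
All other segments surface unchanged.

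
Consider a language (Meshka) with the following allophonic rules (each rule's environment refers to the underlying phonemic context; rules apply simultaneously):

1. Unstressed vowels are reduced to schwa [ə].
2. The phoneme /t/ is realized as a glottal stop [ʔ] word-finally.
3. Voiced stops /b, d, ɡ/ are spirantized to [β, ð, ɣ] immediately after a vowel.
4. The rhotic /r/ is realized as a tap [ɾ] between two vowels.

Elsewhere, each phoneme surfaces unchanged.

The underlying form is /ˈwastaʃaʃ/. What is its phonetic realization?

/w/ stays [w].
/a/ (between /w/ and /s/) fails the environment for rule 1, so it stays [a].
/s/ stays [s].
/t/ (between /s/ and /a/) fails the environment for rule 2, so it stays [t].
Rule 1 applies to /a/ (between /t/ and /ʃ/: in an unstressed syllable) → [ə].
/ʃ/ (between /a/ and /a/): no rule targets it → [ʃ].
/a/ (between /ʃ/ and /ʃ/): in an unstressed syllable, so rule 1 applies → [ə].
/ʃ/ stays [ʃ].

[ˈwastəʃəʃ]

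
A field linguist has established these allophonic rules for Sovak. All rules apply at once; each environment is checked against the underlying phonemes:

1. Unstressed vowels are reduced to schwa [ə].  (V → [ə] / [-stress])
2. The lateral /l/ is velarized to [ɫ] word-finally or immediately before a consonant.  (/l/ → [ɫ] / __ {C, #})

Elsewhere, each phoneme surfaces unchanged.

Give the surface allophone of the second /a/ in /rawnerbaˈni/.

/a/ — between /b/ and /n/, in an unstressed syllable — surfaces as [ə] (rule 1).

[ə]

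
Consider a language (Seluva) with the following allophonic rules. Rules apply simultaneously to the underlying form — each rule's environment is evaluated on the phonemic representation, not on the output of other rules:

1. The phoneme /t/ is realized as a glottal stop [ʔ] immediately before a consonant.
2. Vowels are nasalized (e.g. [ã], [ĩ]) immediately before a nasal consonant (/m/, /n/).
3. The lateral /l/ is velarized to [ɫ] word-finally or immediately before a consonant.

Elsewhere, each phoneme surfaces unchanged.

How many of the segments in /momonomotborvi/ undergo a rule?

4

Segments that undergo a rule: /o/ → [õ] (rule 2); /o/ → [õ] (rule 2); /o/ → [õ] (rule 2); /t/ → [ʔ] (rule 1).
All other segments surface unchanged.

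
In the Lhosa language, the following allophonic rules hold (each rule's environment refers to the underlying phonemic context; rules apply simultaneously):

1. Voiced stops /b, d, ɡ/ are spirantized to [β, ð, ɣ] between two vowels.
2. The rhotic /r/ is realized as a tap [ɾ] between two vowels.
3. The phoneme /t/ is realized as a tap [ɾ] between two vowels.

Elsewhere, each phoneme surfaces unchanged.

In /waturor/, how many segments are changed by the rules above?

Segments that undergo a rule: /t/ → [ɾ] (rule 3); /r/ → [ɾ] (rule 2).
All other segments surface unchanged.

2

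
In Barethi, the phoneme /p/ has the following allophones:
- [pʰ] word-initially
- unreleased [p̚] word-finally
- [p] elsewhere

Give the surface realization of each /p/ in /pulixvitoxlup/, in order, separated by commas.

[pʰ], [p̚]

Occurrence 1 (position 1): word-initially → [pʰ].
Occurrence 2 (position 13): word-finally → [p̚].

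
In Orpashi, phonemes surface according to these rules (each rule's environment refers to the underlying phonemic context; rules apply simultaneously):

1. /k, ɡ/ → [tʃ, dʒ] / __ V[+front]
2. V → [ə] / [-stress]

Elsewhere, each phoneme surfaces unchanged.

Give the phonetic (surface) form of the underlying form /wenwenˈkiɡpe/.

[wənwənˈtʃiɡpə]

Rule 2 applies to /e/ (between /w/ and /n/: in an unstressed syllable) → [ə].
/e/ (between /w/ and /n/) occurs in an unstressed syllable → [ə] by rule 2.
/k/ meets the environment for rule 1 (before a front vowel) → [tʃ].
/i/ — between /k/ and /ɡ/; rule 2 does not apply here → [i].
/ɡ/ (between /i/ and /p/) is in the target of rule 1 but the environment (before a front vowel) is not met → [ɡ].
/e/ (word-final) occurs in an unstressed syllable → [ə] by rule 2.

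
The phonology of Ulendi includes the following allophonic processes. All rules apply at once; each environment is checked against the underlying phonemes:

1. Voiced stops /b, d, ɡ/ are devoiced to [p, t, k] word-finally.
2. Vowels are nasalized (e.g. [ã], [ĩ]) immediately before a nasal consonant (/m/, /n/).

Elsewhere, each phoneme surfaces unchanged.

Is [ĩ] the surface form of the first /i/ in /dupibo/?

No

/i/ — between /p/ and /b/; rule 2 does not apply here → [i].
The actual realization is [i], not [ĩ].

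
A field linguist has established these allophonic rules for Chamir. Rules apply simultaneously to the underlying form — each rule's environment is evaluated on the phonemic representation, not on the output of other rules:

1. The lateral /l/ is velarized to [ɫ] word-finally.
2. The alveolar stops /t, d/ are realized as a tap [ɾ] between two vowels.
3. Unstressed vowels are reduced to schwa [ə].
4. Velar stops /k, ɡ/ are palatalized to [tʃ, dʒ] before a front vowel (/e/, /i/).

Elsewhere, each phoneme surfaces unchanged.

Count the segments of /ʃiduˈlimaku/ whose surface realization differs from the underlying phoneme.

Segments that undergo a rule: /i/ → [ə] (rule 3); /d/ → [ɾ] (rule 2); /u/ → [ə] (rule 3); /a/ → [ə] (rule 3); /u/ → [ə] (rule 3).
All other segments surface unchanged.

5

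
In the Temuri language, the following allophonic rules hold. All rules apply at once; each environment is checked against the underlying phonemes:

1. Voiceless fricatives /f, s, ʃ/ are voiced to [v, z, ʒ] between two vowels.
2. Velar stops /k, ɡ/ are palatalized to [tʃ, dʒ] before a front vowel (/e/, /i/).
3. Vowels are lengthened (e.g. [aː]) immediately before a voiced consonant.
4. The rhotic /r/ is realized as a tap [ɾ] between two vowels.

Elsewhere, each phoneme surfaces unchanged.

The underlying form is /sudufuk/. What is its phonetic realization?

[suːduvuk]

/s/ — word-initial; rule 1 does not apply here → [s].
/u/ — between /s/ and /d/, before a voiced consonant — surfaces as [uː] (rule 3).
/d/ stays [d].
/u/ (between /d/ and /f/) is in the target of rule 3 but the environment (before a voiced consonant) is not met → [u].
/f/ meets the environment for rule 1 (between two vowels) → [v].
/u/ (between /f/ and /k/) fails the environment for rule 3, so it stays [u].
/k/ (word-final) fails the environment for rule 2, so it stays [k].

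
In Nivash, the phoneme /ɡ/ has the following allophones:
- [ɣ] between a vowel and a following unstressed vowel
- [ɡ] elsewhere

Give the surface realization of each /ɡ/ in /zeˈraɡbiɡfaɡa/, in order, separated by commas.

[ɡ], [ɡ], [ɣ]

Occurrence 1 (position 5): no conditioning environment matches → elsewhere allophone [ɡ].
Occurrence 2 (position 8): no conditioning environment matches → elsewhere allophone [ɡ].
Occurrence 3 (position 11): between a vowel and a following unstressed vowel → [ɣ].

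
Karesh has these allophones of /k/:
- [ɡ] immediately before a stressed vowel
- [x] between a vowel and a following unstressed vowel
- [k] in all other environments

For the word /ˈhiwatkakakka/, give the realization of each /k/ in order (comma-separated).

Occurrence 1 (position 6): no conditioning environment matches → elsewhere allophone [k].
Occurrence 2 (position 8): between a vowel and a following unstressed vowel → [x].
Occurrence 3 (position 10): no conditioning environment matches → elsewhere allophone [k].
Occurrence 4 (position 11): no conditioning environment matches → elsewhere allophone [k].

[k], [x], [k], [k]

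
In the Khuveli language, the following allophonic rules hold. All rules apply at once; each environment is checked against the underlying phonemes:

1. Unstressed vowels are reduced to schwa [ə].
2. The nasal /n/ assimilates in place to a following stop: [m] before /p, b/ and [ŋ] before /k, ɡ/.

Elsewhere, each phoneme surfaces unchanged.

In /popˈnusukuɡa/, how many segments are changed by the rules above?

4

Segments that undergo a rule: /o/ → [ə] (rule 1); /u/ → [ə] (rule 1); /u/ → [ə] (rule 1); /a/ → [ə] (rule 1).
All other segments surface unchanged.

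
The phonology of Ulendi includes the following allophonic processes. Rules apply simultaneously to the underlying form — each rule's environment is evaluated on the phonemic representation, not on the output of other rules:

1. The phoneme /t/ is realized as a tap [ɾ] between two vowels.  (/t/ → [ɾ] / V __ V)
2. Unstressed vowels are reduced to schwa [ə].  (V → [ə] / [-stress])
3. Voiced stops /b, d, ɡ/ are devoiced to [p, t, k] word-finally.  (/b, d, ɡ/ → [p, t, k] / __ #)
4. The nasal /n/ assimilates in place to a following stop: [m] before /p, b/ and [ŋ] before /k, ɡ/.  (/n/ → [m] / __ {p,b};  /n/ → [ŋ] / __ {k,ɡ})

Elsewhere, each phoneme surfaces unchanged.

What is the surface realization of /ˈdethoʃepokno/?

[ˈdethəʃəpəknə]

/d/ (word-initial): rule 3 targets it, but not word-finally → unchanged [d].
/e/ (between /d/ and /t/): rule 2 targets it, but not in an unstressed syllable → unchanged [e].
/t/ (between /e/ and /h/) fails the environment for rule 1, so it stays [t].
/h/ — not in any rule's target class → [h].
Rule 2 applies to /o/ (between /h/ and /ʃ/: in an unstressed syllable) → [ə].
/ʃ/ (between /o/ and /e/): no rule targets it → [ʃ].
/e/ (between /ʃ/ and /p/): in an unstressed syllable, so rule 2 applies → [ə].
/p/ (between /e/ and /o/) is unaffected → [p].
Rule 2 applies to /o/ (between /p/ and /k/: in an unstressed syllable) → [ə].
/k/ stays [k].
/n/ (between /k/ and /o/) fails the environment for rule 4, so it stays [n].
Rule 2 applies to /o/ (word-final: in an unstressed syllable) → [ə].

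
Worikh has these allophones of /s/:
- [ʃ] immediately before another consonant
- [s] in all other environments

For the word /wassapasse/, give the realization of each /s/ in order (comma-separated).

Occurrence 1 (position 3): immediately before another consonant → [ʃ].
Occurrence 2 (position 4): no conditioning environment matches → elsewhere allophone [s].
Occurrence 3 (position 8): immediately before another consonant → [ʃ].
Occurrence 4 (position 9): no conditioning environment matches → elsewhere allophone [s].

[ʃ], [s], [ʃ], [s]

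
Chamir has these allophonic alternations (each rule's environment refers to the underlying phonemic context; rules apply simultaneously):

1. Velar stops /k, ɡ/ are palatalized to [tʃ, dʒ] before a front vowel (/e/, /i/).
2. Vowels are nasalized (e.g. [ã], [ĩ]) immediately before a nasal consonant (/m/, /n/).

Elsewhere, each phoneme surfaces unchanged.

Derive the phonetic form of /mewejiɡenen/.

/m/ (word-initial): no rule targets it → [m].
/e/ (between /m/ and /w/) fails the environment for rule 2, so it stays [e].
/w/ — not in any rule's target class → [w].
/e/ (between /w/ and /j/): rule 2 targets it, but not before a nasal consonant → unchanged [e].
/j/ stays [j].
/i/ — between /j/ and /ɡ/; rule 2 does not apply here → [i].
/ɡ/ meets the environment for rule 1 (before a front vowel) → [dʒ].
/e/ meets the environment for rule 2 (before a nasal consonant) → [ẽ].
/n/ stays [n].
Rule 2 applies to /e/ (between /n/ and /n/: before a nasal consonant) → [ẽ].
/n/ (word-final) is unaffected → [n].

[mewejidʒẽnẽn]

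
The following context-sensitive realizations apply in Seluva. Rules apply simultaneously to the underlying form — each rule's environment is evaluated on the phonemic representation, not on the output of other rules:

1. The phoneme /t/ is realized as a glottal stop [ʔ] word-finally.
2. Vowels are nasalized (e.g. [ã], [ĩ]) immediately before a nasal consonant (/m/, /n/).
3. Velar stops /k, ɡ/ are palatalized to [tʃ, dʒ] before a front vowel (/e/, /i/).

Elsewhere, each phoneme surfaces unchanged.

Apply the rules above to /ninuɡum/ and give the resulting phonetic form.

[nĩnuɡũm]

/n/ (word-initial): no rule targets it → [n].
/i/ — between /n/ and /n/, before a nasal consonant — surfaces as [ĩ] (rule 2).
/n/ stays [n].
/u/ (between /n/ and /ɡ/) is in the target of rule 2 but the environment (before a nasal consonant) is not met → [u].
/ɡ/ (between /u/ and /u/) fails the environment for rule 3, so it stays [ɡ].
/u/ (between /ɡ/ and /m/): before a nasal consonant, so rule 2 applies → [ũ].
/m/ stays [m].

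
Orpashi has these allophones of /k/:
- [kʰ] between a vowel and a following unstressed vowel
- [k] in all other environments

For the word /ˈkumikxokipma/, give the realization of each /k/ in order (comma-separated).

[k], [k], [kʰ]

Occurrence 1 (position 1): no conditioning environment matches → elsewhere allophone [k].
Occurrence 2 (position 5): no conditioning environment matches → elsewhere allophone [k].
Occurrence 3 (position 8): between a vowel and a following unstressed vowel → [kʰ].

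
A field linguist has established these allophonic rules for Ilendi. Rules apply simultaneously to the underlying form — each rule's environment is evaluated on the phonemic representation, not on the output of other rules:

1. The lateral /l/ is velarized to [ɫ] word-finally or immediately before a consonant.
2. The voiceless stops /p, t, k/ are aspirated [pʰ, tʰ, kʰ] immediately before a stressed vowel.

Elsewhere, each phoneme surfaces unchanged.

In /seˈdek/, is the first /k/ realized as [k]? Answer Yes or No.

/k/ (word-final) fails the environment for rule 2, so it stays [k].
The actual realization is [k], which matches [k].

Yes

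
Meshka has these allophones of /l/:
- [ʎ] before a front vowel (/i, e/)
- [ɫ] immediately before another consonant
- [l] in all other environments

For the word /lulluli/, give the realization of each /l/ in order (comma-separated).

[l], [ɫ], [l], [ʎ]

Occurrence 1 (position 1): no conditioning environment matches → elsewhere allophone [l].
Occurrence 2 (position 3): immediately before another consonant → [ɫ].
Occurrence 3 (position 4): no conditioning environment matches → elsewhere allophone [l].
Occurrence 4 (position 6): before a front vowel (/i, e/) → [ʎ].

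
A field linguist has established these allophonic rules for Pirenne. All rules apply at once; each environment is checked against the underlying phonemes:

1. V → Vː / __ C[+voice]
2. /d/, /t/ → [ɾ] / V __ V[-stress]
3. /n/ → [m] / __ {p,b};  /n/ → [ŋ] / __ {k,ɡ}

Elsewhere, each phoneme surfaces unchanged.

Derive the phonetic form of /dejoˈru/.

/d/ (word-initial): rule 2 targets it, but not between a vowel and a following unstressed vowel → unchanged [d].
/e/ (between /d/ and /j/): before a voiced consonant, so rule 1 applies → [eː].
/j/ (between /e/ and /o/): no rule targets it → [j].
/o/ — between /j/ and /r/, before a voiced consonant — surfaces as [oː] (rule 1).
/r/ stays [r].
/u/ (word-final) fails the environment for rule 1, so it stays [u].

[deːjoːˈru]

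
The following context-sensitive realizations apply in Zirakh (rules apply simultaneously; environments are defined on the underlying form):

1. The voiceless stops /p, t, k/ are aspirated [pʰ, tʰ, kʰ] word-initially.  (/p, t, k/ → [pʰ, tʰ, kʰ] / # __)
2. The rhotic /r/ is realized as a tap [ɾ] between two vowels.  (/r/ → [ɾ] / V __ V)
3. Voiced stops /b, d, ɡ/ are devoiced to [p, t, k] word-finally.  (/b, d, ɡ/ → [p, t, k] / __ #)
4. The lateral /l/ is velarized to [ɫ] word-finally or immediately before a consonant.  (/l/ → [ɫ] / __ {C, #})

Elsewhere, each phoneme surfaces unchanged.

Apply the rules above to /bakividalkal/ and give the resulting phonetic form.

/b/ — word-initial; rule 3 does not apply here → [b].
/k/ (between /a/ and /i/) fails the environment for rule 1, so it stays [k].
/d/ (between /i/ and /a/): rule 3 targets it, but not word-finally → unchanged [d].
/l/ (between /a/ and /k/): word-finally or immediately before a consonant, so rule 4 applies → [ɫ].
/k/ (between /l/ and /a/) fails the environment for rule 1, so it stays [k].
/l/ (word-final): word-finally or immediately before a consonant, so rule 4 applies → [ɫ].

[bakividaɫkaɫ]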